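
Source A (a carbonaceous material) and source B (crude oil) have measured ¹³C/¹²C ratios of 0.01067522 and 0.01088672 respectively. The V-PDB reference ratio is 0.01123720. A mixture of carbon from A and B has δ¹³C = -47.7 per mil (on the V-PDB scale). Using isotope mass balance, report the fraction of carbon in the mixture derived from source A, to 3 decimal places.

0.877

δ_A = (0.01067522/0.01123720 − 1)×1000 = (0.949989 − 1)×1000 = -50.011 per mil
δ_B = (0.01088672/0.01123720 − 1)×1000 = (0.968811 − 1)×1000 = -31.189 per mil
f_A = (δ_mix − δ_B)/(δ_A − δ_B) = (-47.7 − (-31.189))/(-50.011 − (-31.189))
f_A = -16.511 / -18.821 = 0.8772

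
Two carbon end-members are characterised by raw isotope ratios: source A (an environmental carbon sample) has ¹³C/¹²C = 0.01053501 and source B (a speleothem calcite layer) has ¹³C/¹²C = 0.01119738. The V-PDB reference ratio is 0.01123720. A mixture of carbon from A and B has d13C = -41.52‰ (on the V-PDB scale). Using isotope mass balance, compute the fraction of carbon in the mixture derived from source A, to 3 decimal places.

0.644

δ_A = (0.01053501/0.01123720 − 1)×1000 = (0.937512 − 1)×1000 = -62.488‰
δ_B = (0.01119738/0.01123720 − 1)×1000 = (0.996456 − 1)×1000 = -3.544‰
f_A = (δ_mix − δ_B)/(δ_A − δ_B) = (-41.52 − (-3.544))/(-62.488 − (-3.544))
f_A = -37.976 / -58.944 = 0.6443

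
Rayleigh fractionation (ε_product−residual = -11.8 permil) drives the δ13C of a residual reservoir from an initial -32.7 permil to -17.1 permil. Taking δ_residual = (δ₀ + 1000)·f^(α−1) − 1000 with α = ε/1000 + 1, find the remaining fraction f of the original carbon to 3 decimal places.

0.258

α − 1 = ε/1000 = -0.0118
(δ_res + 1000)/(δ₀ + 1000) = (-17.1 + 1000)/(-32.7 + 1000) = 982.9/967.3 = 1.016127
f = 1.016127^(1/-0.0118) = exp(ln(1.016127)/-0.0118) = exp(0.01600/-0.0118)
f = exp(-1.3558) = 0.2577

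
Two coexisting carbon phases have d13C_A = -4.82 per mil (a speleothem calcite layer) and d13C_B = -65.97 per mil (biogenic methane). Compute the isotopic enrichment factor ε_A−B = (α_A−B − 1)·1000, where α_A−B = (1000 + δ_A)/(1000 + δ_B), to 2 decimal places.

65.47 per mil

α_A−B = (1000 + -4.82) / (1000 + -65.97) = 995.18 / 934.03 = 1.065469
ε_A−B = (1.065469 − 1) × 1000 = 65.469 per mil
(The approximation ε ≈ δ_A − δ_B would give 61.15 per mil.)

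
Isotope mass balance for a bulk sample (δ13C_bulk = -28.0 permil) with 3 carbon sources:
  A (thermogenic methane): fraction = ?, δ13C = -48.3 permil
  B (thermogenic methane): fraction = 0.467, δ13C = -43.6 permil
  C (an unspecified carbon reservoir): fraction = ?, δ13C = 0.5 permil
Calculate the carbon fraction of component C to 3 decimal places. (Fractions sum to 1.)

0.371

Let f_C and f_A be the unknown fractions; fractions sum to 1 so f_C + f_A = 0.533.
Mass balance: Σ fᵢ·δᵢ = δ_bulk ⇒ f_C·(0.5) + f_A·(-48.3) = -28.0 − (-20.361) = -7.639
Substitute f_A = 0.533 − f_C:
f_C·(0.5 − -48.3) = -7.639 − 0.533×(-48.3) = 18.105
f_C = 18.105 / 48.8 = 0.3710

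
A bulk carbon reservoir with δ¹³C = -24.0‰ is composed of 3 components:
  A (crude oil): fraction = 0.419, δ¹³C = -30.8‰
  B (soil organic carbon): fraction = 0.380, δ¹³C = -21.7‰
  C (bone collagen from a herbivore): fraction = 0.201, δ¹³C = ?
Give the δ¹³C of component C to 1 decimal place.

-14.2‰

Isotope mass balance: δ_bulk = Σ fᵢ·δᵢ.
-24.0 = 0.419×(-30.8) + 0.380×(-21.7) + 0.201×δ_C
0.201·δ_C = -24.0 − (-21.151) = -2.849
δ_C = -2.849 / 0.201 = -14.17‰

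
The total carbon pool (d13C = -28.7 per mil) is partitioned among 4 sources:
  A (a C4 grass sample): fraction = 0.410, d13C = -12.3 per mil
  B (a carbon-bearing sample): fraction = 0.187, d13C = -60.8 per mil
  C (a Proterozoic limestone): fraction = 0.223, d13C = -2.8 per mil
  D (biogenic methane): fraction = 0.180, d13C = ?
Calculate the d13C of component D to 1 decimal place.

Isotope mass balance: δ_bulk = Σ fᵢ·δᵢ.
-28.7 = 0.410×(-12.3) + 0.187×(-60.8) + 0.223×(-2.8) + 0.180×δ_D
0.180·δ_D = -28.7 − (-17.037) = -11.663
δ_D = -11.663 / 0.180 = -64.79 per mil

-64.8 per mil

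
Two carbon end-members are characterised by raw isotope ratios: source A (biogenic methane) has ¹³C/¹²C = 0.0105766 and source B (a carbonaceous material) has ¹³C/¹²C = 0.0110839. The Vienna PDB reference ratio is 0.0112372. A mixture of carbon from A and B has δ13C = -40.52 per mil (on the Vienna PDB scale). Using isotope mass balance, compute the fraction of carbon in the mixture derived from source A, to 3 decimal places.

0.595

δ_A = (0.0105766/0.0112372 − 1)×1000 = (0.941213 − 1)×1000 = -58.787 per mil
δ_B = (0.0110839/0.0112372 − 1)×1000 = (0.986358 − 1)×1000 = -13.642 per mil
f_A = (δ_mix − δ_B)/(δ_A − δ_B) = (-40.52 − (-13.642))/(-58.787 − (-13.642))
f_A = -26.878 / -45.145 = 0.5954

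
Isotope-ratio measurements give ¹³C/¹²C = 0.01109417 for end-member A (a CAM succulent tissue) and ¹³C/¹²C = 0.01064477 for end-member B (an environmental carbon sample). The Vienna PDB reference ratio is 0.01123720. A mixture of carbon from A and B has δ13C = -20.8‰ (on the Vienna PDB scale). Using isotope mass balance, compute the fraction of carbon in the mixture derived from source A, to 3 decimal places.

0.798

δ_A = (0.01109417/0.01123720 − 1)×1000 = (0.987272 − 1)×1000 = -12.728‰
δ_B = (0.01064477/0.01123720 − 1)×1000 = (0.947280 − 1)×1000 = -52.720‰
f_A = (δ_mix − δ_B)/(δ_A − δ_B) = (-20.8 − (-52.720))/(-12.728 − (-52.720))
f_A = 31.920 / 39.992 = 0.7982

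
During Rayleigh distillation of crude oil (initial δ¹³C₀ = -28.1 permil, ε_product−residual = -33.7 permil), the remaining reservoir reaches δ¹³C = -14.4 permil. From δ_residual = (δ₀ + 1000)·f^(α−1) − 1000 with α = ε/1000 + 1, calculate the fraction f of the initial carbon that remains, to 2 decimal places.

0.66

α − 1 = ε/1000 = -0.0337
(δ_res + 1000)/(δ₀ + 1000) = (-14.4 + 1000)/(-28.1 + 1000) = 985.6/971.9 = 1.014096
f = 1.014096^(1/-0.0337) = exp(ln(1.014096)/-0.0337) = exp(0.01400/-0.0337)
f = exp(-0.4154) = 0.6601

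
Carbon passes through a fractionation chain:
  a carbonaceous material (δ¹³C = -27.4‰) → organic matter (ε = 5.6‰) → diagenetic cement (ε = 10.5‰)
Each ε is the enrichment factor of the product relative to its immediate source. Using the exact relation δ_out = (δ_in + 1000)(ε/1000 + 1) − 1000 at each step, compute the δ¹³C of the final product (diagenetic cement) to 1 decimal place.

-11.7‰

step 1: δ = (-27.40 + 1000)·(5.6/1000 + 1) − 1000 = -21.95‰
step 2: δ = (-21.95 + 1000)·(10.5/1000 + 1) − 1000 = -11.68‰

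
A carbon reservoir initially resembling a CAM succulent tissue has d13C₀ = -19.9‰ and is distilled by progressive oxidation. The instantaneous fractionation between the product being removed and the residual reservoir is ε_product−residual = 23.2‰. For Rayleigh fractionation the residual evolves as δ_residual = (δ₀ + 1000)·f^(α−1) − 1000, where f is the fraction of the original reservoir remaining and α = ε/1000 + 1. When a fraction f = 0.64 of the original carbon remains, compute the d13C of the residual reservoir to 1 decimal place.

Rayleigh residual: δ_res = (δ₀ + 1000)·f^(α−1) − 1000
α = ε/1000 + 1 = 1.02320, so α − 1 = 0.02320
f^(α−1) = 0.64^(0.02320) = 0.989700
δ_res = (-19.9 + 1000) × 0.989700 − 1000 = 970.005 − 1000 = -30.00‰

-30.0‰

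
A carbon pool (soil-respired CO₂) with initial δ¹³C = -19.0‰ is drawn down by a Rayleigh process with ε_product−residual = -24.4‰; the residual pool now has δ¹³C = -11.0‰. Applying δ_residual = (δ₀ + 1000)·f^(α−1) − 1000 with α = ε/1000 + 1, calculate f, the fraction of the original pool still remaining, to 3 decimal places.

α − 1 = ε/1000 = -0.0244
(δ_res + 1000)/(δ₀ + 1000) = (-11.0 + 1000)/(-19.0 + 1000) = 989.0/981.0 = 1.008155
f = 1.008155^(1/-0.0244) = exp(ln(1.008155)/-0.0244) = exp(0.00812/-0.0244)
f = exp(-0.3329) = 0.7169

0.717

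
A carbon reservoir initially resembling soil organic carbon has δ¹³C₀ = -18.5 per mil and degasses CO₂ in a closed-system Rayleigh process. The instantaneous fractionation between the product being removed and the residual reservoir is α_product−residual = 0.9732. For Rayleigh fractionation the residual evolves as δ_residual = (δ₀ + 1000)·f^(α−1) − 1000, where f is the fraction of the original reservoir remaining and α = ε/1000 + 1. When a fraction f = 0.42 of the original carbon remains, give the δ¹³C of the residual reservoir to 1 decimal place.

4.6 per mil

Rayleigh residual: δ_res = (δ₀ + 1000)·f^(α−1) − 1000
α − 1 = -0.02680
f^(α−1) = 0.42^(-0.02680) = 1.023521
δ_res = (-18.5 + 1000) × 1.023521 − 1000 = 1004.586 − 1000 = 4.59 per mil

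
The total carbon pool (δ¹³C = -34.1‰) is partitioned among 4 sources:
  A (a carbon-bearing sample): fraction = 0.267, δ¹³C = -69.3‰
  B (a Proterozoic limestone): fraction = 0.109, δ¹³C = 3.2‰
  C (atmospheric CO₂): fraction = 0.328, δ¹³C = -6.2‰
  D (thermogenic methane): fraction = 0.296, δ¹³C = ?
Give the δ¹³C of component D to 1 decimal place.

-47.0‰

Isotope mass balance: δ_bulk = Σ fᵢ·δᵢ.
-34.1 = 0.267×(-69.3) + 0.109×(3.2) + 0.328×(-6.2) + 0.296×δ_D
0.296·δ_D = -34.1 − (-20.188) = -13.912
δ_D = -13.912 / 0.296 = -47.00‰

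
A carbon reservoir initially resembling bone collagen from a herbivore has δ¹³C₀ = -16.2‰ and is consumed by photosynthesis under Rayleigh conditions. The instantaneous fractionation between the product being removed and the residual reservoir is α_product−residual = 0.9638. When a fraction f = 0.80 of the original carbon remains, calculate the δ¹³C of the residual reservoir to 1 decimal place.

-8.2‰

Rayleigh residual: δ_res = (δ₀ + 1000)·f^(α−1) − 1000
α − 1 = -0.03620
f^(α−1) = 0.80^(-0.03620) = 1.008111
δ_res = (-16.2 + 1000) × 1.008111 − 1000 = 991.779 − 1000 = -8.22‰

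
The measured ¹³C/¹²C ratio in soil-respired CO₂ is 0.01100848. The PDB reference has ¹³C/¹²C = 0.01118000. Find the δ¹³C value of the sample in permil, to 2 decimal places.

-15.34 permil

δ¹³C = (R_sample / R_standard − 1) × 1000
R_sample / R_standard = 0.01100848 / 0.01118000 = 0.984658
δ¹³C = (0.984658 − 1) × 1000 = -15.342 permil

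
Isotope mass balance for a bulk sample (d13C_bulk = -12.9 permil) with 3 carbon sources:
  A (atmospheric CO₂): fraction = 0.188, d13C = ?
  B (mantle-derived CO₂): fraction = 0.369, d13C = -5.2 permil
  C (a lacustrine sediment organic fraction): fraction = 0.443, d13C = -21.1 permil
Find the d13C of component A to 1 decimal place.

-8.7 permil

Isotope mass balance: δ_bulk = Σ fᵢ·δᵢ.
-12.9 = 0.188×δ_A + 0.369×(-5.2) + 0.443×(-21.1)
0.188·δ_A = -12.9 − (-11.266) = -1.634
δ_A = -1.634 / 0.188 = -8.69 permil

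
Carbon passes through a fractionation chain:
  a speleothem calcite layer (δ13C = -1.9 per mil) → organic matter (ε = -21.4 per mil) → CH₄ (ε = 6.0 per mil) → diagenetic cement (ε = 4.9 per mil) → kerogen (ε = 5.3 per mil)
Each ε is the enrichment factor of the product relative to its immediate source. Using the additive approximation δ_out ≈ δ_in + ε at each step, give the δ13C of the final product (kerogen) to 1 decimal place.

-7.1 per mil

step 1: δ ≈ -1.9 + (-21.4) = -23.3 per mil
step 2: δ ≈ -23.3 + (6.0) = -17.3 per mil
step 3: δ ≈ -17.3 + (4.9) = -12.4 per mil
step 4: δ ≈ -12.4 + (5.3) = -7.1 per mil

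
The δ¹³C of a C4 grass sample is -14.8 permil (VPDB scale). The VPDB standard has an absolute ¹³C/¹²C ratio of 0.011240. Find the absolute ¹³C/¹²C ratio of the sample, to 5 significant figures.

R_sample = R_standard × (δ¹³C/1000 + 1)
R_sample = 0.011240 × (-14.8/1000 + 1) = 0.011240 × 0.985200
R_sample = 0.0110736

0.011074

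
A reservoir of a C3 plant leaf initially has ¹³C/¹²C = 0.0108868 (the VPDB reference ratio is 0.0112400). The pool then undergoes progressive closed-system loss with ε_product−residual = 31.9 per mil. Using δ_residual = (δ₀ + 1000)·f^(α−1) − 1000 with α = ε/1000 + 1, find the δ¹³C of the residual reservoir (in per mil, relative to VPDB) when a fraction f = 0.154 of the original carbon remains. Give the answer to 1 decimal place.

-87.5 per mil

δ₀ = (0.0108868/0.0112400 − 1)×1000 = (0.968577 − 1)×1000 = -31.423 per mil
α − 1 = ε/1000 = 0.0319
f^(α−1) = 0.154^(0.0319) = 0.942067
δ_res = (-31.423 + 1000) × 0.942067 − 1000 = 912.464 − 1000 = -87.54 per mil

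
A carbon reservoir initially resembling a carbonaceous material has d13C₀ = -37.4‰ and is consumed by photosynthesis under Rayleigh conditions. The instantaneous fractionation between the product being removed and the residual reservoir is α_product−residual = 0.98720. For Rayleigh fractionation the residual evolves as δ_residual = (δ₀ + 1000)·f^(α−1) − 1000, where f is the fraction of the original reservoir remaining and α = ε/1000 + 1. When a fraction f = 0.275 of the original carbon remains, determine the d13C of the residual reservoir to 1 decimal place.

Rayleigh residual: δ_res = (δ₀ + 1000)·f^(α−1) − 1000
α − 1 = -0.01280
f^(α−1) = 0.275^(-0.01280) = 1.016662
δ_res = (-37.4 + 1000) × 1.016662 − 1000 = 978.639 − 1000 = -21.36‰

-21.4‰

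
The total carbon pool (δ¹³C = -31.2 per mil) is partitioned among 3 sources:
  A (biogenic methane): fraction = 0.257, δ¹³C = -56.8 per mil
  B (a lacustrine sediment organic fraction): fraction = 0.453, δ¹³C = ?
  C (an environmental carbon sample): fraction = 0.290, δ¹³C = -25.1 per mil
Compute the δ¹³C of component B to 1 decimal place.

-20.6 per mil

Isotope mass balance: δ_bulk = Σ fᵢ·δᵢ.
-31.2 = 0.257×(-56.8) + 0.453×δ_B + 0.290×(-25.1)
0.453·δ_B = -31.2 − (-21.877) = -9.323
δ_B = -9.323 / 0.453 = -20.58 per mil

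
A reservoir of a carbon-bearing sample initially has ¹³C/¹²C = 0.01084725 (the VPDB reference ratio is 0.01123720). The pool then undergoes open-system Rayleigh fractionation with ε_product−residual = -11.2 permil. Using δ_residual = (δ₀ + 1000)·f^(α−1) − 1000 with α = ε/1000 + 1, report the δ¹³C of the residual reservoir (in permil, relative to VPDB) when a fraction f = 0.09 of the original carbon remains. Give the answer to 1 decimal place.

δ₀ = (0.01084725/0.01123720 − 1)×1000 = (0.965298 − 1)×1000 = -34.702 permil
α − 1 = ε/1000 = -0.0112
f^(α−1) = 0.09^(-0.0112) = 1.027336
δ_res = (-34.702 + 1000) × 1.027336 − 1000 = 991.686 − 1000 = -8.31 permil

-8.3 permil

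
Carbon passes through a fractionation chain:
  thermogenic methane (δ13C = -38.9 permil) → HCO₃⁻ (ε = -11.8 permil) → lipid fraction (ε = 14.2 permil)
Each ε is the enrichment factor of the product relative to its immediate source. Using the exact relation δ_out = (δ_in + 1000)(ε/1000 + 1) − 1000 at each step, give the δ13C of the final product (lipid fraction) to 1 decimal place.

step 1: δ = (-38.90 + 1000)·(-11.8/1000 + 1) − 1000 = -50.24 permil
step 2: δ = (-50.24 + 1000)·(14.2/1000 + 1) − 1000 = -36.75 permil

-36.8 permil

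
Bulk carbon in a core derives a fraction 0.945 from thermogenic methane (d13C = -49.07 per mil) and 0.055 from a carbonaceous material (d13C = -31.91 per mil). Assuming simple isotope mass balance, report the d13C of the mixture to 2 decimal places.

δ_mix = f_A·δ_A + f_B·δ_B
δ_mix = 0.945 × (-49.07) + 0.055 × (-31.91)
δ_mix = -46.371 + -1.755 = -48.126 per mil

-48.13 per mil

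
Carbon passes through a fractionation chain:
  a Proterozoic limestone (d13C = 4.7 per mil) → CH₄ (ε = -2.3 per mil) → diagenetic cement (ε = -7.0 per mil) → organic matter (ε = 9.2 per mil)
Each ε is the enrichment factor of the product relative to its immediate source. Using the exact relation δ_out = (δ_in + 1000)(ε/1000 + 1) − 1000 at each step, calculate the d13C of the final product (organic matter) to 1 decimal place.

step 1: δ = (4.70 + 1000)·(-2.3/1000 + 1) − 1000 = 2.39 per mil
step 2: δ = (2.39 + 1000)·(-7.0/1000 + 1) − 1000 = -4.63 per mil
step 3: δ = (-4.63 + 1000)·(9.2/1000 + 1) − 1000 = 4.53 per mil

4.5 per mil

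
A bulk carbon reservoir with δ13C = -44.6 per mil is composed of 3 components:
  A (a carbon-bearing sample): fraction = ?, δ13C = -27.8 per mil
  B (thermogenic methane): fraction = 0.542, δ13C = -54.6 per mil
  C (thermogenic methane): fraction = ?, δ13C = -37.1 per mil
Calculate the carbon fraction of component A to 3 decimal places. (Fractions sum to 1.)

0.213

Let f_A and f_C be the unknown fractions; fractions sum to 1 so f_A + f_C = 0.458.
Mass balance: Σ fᵢ·δᵢ = δ_bulk ⇒ f_A·(-27.8) + f_C·(-37.1) = -44.6 − (-29.593) = -15.007
Substitute f_C = 0.458 − f_A:
f_A·(-27.8 − -37.1) = -15.007 − 0.458×(-37.1) = 1.985
f_A = 1.985 / 9.3 = 0.2134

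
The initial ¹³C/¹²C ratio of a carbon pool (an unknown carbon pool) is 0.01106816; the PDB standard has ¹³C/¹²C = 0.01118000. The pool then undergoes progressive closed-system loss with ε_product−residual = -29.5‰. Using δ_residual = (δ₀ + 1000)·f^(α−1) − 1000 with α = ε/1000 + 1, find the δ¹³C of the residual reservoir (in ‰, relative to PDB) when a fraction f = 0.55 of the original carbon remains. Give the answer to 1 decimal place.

δ₀ = (0.01106816/0.01118000 − 1)×1000 = (0.989996 − 1)×1000 = -10.004‰
α − 1 = ε/1000 = -0.0295
f^(α−1) = 0.55^(-0.0295) = 1.017793
δ_res = (-10.004 + 1000) × 1.017793 − 1000 = 1007.611 − 1000 = 7.61‰

7.6‰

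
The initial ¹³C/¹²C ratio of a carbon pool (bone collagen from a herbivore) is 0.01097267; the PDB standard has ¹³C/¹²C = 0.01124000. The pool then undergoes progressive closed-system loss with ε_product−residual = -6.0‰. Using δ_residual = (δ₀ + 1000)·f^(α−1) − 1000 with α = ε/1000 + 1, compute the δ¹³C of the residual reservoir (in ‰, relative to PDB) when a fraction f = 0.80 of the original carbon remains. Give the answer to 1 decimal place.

δ₀ = (0.01097267/0.01124000 − 1)×1000 = (0.976216 − 1)×1000 = -23.784‰
α − 1 = ε/1000 = -0.0060
f^(α−1) = 0.80^(-0.0060) = 1.001340
δ_res = (-23.784 + 1000) × 1.001340 − 1000 = 977.524 − 1000 = -22.48‰

-22.5‰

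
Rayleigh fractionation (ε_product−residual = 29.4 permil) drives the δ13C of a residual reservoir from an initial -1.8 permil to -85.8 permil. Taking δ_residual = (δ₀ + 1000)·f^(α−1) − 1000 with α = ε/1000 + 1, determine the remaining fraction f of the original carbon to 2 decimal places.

0.05

α − 1 = ε/1000 = 0.0294
(δ_res + 1000)/(δ₀ + 1000) = (-85.8 + 1000)/(-1.8 + 1000) = 914.2/998.2 = 0.915849
f = 0.915849^(1/0.0294) = exp(ln(0.915849)/0.0294) = exp(-0.08790/0.0294)
f = exp(-2.9899) = 0.0503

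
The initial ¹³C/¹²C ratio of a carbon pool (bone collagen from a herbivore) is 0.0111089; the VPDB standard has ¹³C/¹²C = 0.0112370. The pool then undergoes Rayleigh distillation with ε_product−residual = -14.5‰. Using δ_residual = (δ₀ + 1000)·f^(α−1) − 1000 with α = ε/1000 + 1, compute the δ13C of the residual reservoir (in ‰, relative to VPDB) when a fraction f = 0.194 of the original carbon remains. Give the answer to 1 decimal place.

12.4‰

δ₀ = (0.0111089/0.0112370 − 1)×1000 = (0.988600 − 1)×1000 = -11.400‰
α − 1 = ε/1000 = -0.0145
f^(α−1) = 0.194^(-0.0145) = 1.024063
δ_res = (-11.400 + 1000) × 1.024063 − 1000 = 1012.389 − 1000 = 12.39‰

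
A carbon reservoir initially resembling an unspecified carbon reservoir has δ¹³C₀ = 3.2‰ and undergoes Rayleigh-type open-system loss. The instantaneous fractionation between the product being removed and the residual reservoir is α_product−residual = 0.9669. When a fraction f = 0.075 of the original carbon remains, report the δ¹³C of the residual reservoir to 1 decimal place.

93.0‰

Rayleigh residual: δ_res = (δ₀ + 1000)·f^(α−1) − 1000
α − 1 = -0.03310
f^(α−1) = 0.075^(-0.03310) = 1.089521
δ_res = (3.2 + 1000) × 1.089521 − 1000 = 1093.007 − 1000 = 93.01‰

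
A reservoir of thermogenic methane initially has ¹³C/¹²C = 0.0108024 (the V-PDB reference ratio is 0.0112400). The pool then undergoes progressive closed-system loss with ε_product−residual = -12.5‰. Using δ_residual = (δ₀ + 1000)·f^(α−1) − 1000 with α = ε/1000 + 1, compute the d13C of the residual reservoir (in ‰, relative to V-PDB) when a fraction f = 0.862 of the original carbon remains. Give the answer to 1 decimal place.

δ₀ = (0.0108024/0.0112400 − 1)×1000 = (0.961068 − 1)×1000 = -38.932‰
α − 1 = ε/1000 = -0.0125
f^(α−1) = 0.862^(-0.0125) = 1.001858
δ_res = (-38.932 + 1000) × 1.001858 − 1000 = 962.853 − 1000 = -37.15‰

-37.1‰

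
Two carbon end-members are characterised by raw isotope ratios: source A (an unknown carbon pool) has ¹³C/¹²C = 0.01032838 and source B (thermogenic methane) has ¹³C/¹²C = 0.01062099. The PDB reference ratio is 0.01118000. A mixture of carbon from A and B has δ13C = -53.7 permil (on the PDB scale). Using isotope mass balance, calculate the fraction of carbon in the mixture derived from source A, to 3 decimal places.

0.141

δ_A = (0.01032838/0.01118000 − 1)×1000 = (0.923826 − 1)×1000 = -76.174 permil
δ_B = (0.01062099/0.01118000 − 1)×1000 = (0.949999 − 1)×1000 = -50.001 permil
f_A = (δ_mix − δ_B)/(δ_A − δ_B) = (-53.7 − (-50.001))/(-76.174 − (-50.001))
f_A = -3.699 / -26.173 = 0.1413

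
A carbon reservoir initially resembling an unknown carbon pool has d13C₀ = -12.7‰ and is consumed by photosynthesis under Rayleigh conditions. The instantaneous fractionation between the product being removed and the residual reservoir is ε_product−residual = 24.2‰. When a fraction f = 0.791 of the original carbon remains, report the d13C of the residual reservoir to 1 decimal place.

-18.3‰

Rayleigh residual: δ_res = (δ₀ + 1000)·f^(α−1) − 1000
α = ε/1000 + 1 = 1.02420, so α − 1 = 0.02420
f^(α−1) = 0.791^(0.02420) = 0.994342
δ_res = (-12.7 + 1000) × 0.994342 − 1000 = 981.714 − 1000 = -18.29‰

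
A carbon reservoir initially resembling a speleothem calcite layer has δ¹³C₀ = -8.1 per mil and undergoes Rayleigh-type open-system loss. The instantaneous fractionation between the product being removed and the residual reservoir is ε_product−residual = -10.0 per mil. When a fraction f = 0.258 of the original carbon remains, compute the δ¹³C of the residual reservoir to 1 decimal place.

5.4 per mil

Rayleigh residual: δ_res = (δ₀ + 1000)·f^(α−1) − 1000
α = ε/1000 + 1 = 0.99000, so α − 1 = -0.01000
f^(α−1) = 0.258^(-0.01000) = 1.013640
δ_res = (-8.1 + 1000) × 1.013640 − 1000 = 1005.430 − 1000 = 5.43 per mil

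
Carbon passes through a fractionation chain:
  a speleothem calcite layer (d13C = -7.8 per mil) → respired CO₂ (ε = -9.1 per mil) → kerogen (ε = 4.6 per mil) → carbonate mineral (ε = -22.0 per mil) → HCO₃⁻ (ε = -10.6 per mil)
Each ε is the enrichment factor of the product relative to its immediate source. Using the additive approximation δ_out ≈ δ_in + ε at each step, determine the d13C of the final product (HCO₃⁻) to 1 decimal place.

step 1: δ ≈ -7.8 + (-9.1) = -16.9 per mil
step 2: δ ≈ -16.9 + (4.6) = -12.3 per mil
step 3: δ ≈ -12.3 + (-22.0) = -34.3 per mil
step 4: δ ≈ -34.3 + (-10.6) = -44.9 per mil

-44.9 per mil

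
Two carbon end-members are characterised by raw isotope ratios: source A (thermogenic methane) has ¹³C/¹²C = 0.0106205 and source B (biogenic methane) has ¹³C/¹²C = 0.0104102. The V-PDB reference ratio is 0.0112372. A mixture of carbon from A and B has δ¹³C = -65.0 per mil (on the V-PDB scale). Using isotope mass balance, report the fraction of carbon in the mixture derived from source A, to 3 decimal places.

δ_A = (0.0106205/0.0112372 − 1)×1000 = (0.945120 − 1)×1000 = -54.880 per mil
δ_B = (0.0104102/0.0112372 − 1)×1000 = (0.926405 − 1)×1000 = -73.595 per mil
f_A = (δ_mix − δ_B)/(δ_A − δ_B) = (-65.0 − (-73.595))/(-54.880 − (-73.595))
f_A = 8.595 / 18.715 = 0.4593

0.459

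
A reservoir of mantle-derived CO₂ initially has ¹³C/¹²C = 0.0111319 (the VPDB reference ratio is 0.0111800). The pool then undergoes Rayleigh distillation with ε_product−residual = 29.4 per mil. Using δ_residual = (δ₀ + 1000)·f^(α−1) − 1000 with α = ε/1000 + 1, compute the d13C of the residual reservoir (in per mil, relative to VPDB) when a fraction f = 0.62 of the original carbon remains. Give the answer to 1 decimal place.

δ₀ = (0.0111319/0.0111800 − 1)×1000 = (0.995698 − 1)×1000 = -4.302 per mil
α − 1 = ε/1000 = 0.0294
f^(α−1) = 0.62^(0.0294) = 0.986044
δ_res = (-4.302 + 1000) × 0.986044 − 1000 = 981.802 − 1000 = -18.20 per mil

-18.2 per mil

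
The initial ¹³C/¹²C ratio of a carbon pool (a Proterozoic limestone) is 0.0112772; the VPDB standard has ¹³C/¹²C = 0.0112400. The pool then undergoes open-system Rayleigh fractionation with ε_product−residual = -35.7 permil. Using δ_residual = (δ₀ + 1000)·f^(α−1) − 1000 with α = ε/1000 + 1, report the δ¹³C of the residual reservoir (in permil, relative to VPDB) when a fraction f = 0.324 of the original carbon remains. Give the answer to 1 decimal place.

44.5 permil

δ₀ = (0.0112772/0.0112400 − 1)×1000 = (1.003310 − 1)×1000 = 3.310 permil
α − 1 = ε/1000 = -0.0357
f^(α−1) = 0.324^(-0.0357) = 1.041055
δ_res = (3.310 + 1000) × 1.041055 − 1000 = 1044.500 − 1000 = 44.50 permil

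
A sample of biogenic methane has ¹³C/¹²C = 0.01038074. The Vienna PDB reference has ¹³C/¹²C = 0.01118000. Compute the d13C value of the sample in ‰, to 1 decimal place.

d13C = (R_sample / R_standard − 1) × 1000
R_sample / R_standard = 0.01038074 / 0.01118000 = 0.928510
d13C = (0.928510 − 1) × 1000 = -71.49‰

-71.5‰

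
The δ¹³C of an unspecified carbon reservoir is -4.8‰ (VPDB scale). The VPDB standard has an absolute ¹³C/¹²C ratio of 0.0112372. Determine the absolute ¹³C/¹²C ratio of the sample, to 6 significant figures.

R_sample = R_standard × (δ¹³C/1000 + 1)
R_sample = 0.0112372 × (-4.8/1000 + 1) = 0.0112372 × 0.995200
R_sample = 0.0111833

0.0111833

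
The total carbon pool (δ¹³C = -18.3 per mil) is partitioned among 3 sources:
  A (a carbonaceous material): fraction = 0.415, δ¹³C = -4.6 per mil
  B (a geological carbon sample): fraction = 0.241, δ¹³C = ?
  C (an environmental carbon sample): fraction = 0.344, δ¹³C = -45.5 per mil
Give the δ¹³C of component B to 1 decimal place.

Isotope mass balance: δ_bulk = Σ fᵢ·δᵢ.
-18.3 = 0.415×(-4.6) + 0.241×δ_B + 0.344×(-45.5)
0.241·δ_B = -18.3 − (-17.561) = -0.739
δ_B = -0.739 / 0.241 = -3.07 per mil

-3.1 per mil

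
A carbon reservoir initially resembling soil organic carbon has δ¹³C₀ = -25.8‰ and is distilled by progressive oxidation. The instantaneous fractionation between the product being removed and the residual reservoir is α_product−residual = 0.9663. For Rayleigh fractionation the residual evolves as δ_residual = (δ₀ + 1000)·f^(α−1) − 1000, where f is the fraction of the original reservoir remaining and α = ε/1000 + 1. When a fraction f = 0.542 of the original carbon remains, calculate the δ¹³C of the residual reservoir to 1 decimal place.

Rayleigh residual: δ_res = (δ₀ + 1000)·f^(α−1) − 1000
α − 1 = -0.03370
f^(α−1) = 0.542^(-0.03370) = 1.020855
δ_res = (-25.8 + 1000) × 1.020855 − 1000 = 994.517 − 1000 = -5.48‰

-5.5‰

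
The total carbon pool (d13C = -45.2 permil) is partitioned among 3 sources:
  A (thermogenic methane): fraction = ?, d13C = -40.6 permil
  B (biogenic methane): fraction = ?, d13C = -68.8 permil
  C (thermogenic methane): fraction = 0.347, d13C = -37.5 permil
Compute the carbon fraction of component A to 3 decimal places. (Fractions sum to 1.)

Let f_A and f_B be the unknown fractions; fractions sum to 1 so f_A + f_B = 0.653.
Mass balance: Σ fᵢ·δᵢ = δ_bulk ⇒ f_A·(-40.6) + f_B·(-68.8) = -45.2 − (-13.012) = -32.188
Substitute f_B = 0.653 − f_A:
f_A·(-40.6 − -68.8) = -32.188 − 0.653×(-68.8) = 12.739
f_A = 12.739 / 28.2 = 0.4517

0.452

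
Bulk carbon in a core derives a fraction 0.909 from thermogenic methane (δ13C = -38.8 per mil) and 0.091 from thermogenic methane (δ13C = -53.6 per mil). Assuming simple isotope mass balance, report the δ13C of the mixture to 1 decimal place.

δ_mix = f_A·δ_A + f_B·δ_B
δ_mix = 0.909 × (-38.8) + 0.091 × (-53.6)
δ_mix = -35.27 + -4.88 = -40.15 per mil

-40.1 per mil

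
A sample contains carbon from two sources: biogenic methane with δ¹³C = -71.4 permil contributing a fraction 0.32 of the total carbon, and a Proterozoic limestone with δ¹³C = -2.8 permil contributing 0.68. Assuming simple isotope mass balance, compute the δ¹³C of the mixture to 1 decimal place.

-24.8 permil

δ_mix = f_A·δ_A + f_B·δ_B
δ_mix = 0.32 × (-71.4) + 0.68 × (-2.8)
δ_mix = -22.85 + -1.90 = -24.75 permil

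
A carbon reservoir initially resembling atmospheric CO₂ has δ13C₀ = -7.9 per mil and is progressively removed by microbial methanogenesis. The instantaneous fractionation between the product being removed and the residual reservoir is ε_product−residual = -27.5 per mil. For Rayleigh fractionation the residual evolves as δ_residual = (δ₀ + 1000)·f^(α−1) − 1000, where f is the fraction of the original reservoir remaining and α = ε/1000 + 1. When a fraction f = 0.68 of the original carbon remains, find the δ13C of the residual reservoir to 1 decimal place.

Rayleigh residual: δ_res = (δ₀ + 1000)·f^(α−1) − 1000
α = ε/1000 + 1 = 0.97250, so α − 1 = -0.02750
f^(α−1) = 0.68^(-0.02750) = 1.010662
δ_res = (-7.9 + 1000) × 1.010662 − 1000 = 1002.678 − 1000 = 2.68 per mil

2.7 per mil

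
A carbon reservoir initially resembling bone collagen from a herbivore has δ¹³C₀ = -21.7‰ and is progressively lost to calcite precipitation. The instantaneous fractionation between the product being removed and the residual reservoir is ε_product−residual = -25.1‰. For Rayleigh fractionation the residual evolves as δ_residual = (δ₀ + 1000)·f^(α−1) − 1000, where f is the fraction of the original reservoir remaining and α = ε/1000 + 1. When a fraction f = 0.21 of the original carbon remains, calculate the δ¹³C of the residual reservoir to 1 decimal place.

17.4‰

Rayleigh residual: δ_res = (δ₀ + 1000)·f^(α−1) − 1000
α = ε/1000 + 1 = 0.97490, so α − 1 = -0.02510
f^(α−1) = 0.21^(-0.02510) = 1.039950
δ_res = (-21.7 + 1000) × 1.039950 − 1000 = 1017.383 − 1000 = 17.38‰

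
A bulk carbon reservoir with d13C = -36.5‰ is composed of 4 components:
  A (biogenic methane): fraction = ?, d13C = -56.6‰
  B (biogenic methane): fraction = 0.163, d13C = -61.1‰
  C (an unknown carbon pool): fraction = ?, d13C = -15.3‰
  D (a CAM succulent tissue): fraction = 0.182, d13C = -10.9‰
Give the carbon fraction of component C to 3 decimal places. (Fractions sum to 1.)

0.303

Let f_C and f_A be the unknown fractions; fractions sum to 1 so f_C + f_A = 0.655.
Mass balance: Σ fᵢ·δᵢ = δ_bulk ⇒ f_C·(-15.3) + f_A·(-56.6) = -36.5 − (-11.943) = -24.557
Substitute f_A = 0.655 − f_C:
f_C·(-15.3 − -56.6) = -24.557 − 0.655×(-56.6) = 12.516
f_C = 12.516 / 41.3 = 0.3031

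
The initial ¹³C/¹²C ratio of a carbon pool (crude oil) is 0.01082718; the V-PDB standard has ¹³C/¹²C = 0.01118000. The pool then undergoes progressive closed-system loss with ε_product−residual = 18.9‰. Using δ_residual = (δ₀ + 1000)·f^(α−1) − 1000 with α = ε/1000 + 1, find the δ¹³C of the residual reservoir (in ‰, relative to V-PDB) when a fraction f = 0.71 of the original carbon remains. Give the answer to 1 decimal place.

-37.8‰

δ₀ = (0.01082718/0.01118000 − 1)×1000 = (0.968442 − 1)×1000 = -31.558‰
α − 1 = ε/1000 = 0.0189
f^(α−1) = 0.71^(0.0189) = 0.993548
δ_res = (-31.558 + 1000) × 0.993548 − 1000 = 962.193 − 1000 = -37.81‰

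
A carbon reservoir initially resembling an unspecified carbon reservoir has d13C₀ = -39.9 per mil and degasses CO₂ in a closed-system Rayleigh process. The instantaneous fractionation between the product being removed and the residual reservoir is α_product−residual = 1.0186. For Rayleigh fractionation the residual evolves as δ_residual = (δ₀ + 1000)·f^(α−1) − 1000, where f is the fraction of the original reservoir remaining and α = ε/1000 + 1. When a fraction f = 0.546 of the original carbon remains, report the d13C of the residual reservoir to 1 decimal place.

-50.6 per mil

Rayleigh residual: δ_res = (δ₀ + 1000)·f^(α−1) − 1000
α − 1 = 0.01860
f^(α−1) = 0.546^(0.01860) = 0.988808
δ_res = (-39.9 + 1000) × 0.988808 − 1000 = 949.354 − 1000 = -50.65 per mil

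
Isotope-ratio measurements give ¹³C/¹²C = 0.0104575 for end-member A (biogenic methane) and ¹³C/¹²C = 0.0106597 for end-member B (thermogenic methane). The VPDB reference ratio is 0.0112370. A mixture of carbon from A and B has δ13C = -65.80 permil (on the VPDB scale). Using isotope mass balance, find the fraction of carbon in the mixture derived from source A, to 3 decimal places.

δ_A = (0.0104575/0.0112370 − 1)×1000 = (0.930631 − 1)×1000 = -69.369 permil
δ_B = (0.0106597/0.0112370 − 1)×1000 = (0.948625 − 1)×1000 = -51.375 permil
f_A = (δ_mix − δ_B)/(δ_A − δ_B) = (-65.80 − (-51.375))/(-69.369 − (-51.375))
f_A = -14.425 / -17.994 = 0.8017

0.802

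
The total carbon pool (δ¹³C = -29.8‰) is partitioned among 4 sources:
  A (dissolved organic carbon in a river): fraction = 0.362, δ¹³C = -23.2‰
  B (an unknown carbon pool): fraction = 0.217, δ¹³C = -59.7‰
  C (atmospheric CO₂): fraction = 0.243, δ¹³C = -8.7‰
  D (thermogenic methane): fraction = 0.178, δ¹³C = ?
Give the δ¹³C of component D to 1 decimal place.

Isotope mass balance: δ_bulk = Σ fᵢ·δᵢ.
-29.8 = 0.362×(-23.2) + 0.217×(-59.7) + 0.243×(-8.7) + 0.178×δ_D
0.178·δ_D = -29.8 − (-23.467) = -6.333
δ_D = -6.333 / 0.178 = -35.58‰

-35.6‰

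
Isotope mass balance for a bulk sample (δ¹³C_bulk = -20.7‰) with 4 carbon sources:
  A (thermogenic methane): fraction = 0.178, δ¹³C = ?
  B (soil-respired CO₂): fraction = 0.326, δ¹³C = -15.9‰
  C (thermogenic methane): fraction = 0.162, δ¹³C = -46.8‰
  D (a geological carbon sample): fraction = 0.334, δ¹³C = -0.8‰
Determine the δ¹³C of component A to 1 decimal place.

Isotope mass balance: δ_bulk = Σ fᵢ·δᵢ.
-20.7 = 0.178×δ_A + 0.326×(-15.9) + 0.162×(-46.8) + 0.334×(-0.8)
0.178·δ_A = -20.7 − (-13.032) = -7.668
δ_A = -7.668 / 0.178 = -43.08‰

-43.1‰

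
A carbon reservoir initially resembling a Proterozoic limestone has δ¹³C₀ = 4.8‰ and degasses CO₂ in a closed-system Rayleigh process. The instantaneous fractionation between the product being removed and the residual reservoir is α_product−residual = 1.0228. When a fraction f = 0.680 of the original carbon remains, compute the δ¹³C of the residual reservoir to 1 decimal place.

Rayleigh residual: δ_res = (δ₀ + 1000)·f^(α−1) − 1000
α − 1 = 0.02280
f^(α−1) = 0.680^(0.02280) = 0.991245
δ_res = (4.8 + 1000) × 0.991245 − 1000 = 996.003 − 1000 = -4.00‰

-4.0‰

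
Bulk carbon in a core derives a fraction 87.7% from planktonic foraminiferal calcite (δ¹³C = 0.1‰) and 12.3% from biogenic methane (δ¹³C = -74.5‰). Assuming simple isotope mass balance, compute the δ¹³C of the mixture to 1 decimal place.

-9.1‰

δ_mix = f_A·δ_A + f_B·δ_B
δ_mix = 0.877 × (0.1) + 0.123 × (-74.5)
δ_mix = 0.09 + -9.16 = -9.08‰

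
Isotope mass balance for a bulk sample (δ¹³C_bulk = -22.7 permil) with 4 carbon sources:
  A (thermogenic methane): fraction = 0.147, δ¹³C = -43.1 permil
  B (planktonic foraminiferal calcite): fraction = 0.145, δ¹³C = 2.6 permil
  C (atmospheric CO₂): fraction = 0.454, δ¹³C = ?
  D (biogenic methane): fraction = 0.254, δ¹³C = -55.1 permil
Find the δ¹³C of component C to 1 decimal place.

Isotope mass balance: δ_bulk = Σ fᵢ·δᵢ.
-22.7 = 0.147×(-43.1) + 0.145×(2.6) + 0.454×δ_C + 0.254×(-55.1)
0.454·δ_C = -22.7 − (-19.954) = -2.746
δ_C = -2.746 / 0.454 = -6.05 permil

-6.0 permil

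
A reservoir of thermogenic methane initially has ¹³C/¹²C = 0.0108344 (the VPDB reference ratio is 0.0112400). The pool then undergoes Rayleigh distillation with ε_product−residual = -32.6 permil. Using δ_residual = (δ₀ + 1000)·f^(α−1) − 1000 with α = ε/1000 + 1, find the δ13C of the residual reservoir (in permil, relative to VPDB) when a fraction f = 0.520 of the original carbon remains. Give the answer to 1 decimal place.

δ₀ = (0.0108344/0.0112400 − 1)×1000 = (0.963915 − 1)×1000 = -36.085 permil
α − 1 = ε/1000 = -0.0326
f^(α−1) = 0.520^(-0.0326) = 1.021547
δ_res = (-36.085 + 1000) × 1.021547 − 1000 = 984.684 − 1000 = -15.32 permil

-15.3 permil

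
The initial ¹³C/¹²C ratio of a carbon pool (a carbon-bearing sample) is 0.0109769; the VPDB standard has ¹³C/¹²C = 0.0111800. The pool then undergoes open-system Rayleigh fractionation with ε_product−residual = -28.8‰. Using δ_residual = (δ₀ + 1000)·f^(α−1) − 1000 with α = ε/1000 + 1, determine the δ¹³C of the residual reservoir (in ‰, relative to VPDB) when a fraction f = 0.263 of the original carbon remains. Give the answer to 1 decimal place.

δ₀ = (0.0109769/0.0111800 − 1)×1000 = (0.981834 − 1)×1000 = -18.166‰
α − 1 = ε/1000 = -0.0288
f^(α−1) = 0.263^(-0.0288) = 1.039215
δ_res = (-18.166 + 1000) × 1.039215 − 1000 = 1020.336 − 1000 = 20.34‰

20.3‰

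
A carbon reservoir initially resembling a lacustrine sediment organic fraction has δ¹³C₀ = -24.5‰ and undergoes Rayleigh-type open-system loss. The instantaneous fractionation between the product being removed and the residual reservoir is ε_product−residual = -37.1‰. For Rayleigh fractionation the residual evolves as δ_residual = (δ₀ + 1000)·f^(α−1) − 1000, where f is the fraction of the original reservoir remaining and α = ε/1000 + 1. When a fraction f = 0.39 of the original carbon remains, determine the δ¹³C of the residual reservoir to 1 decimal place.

10.2‰

Rayleigh residual: δ_res = (δ₀ + 1000)·f^(α−1) − 1000
α = ε/1000 + 1 = 0.96290, so α − 1 = -0.03710
f^(α−1) = 0.39^(-0.03710) = 1.035551
δ_res = (-24.5 + 1000) × 1.035551 − 1000 = 1010.180 − 1000 = 10.18‰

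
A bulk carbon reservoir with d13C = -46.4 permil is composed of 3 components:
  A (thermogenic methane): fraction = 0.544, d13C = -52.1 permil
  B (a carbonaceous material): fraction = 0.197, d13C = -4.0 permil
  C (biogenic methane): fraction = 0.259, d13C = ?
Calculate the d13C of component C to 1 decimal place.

Isotope mass balance: δ_bulk = Σ fᵢ·δᵢ.
-46.4 = 0.544×(-52.1) + 0.197×(-4.0) + 0.259×δ_C
0.259·δ_C = -46.4 − (-29.130) = -17.270
δ_C = -17.270 / 0.259 = -66.68 permil

-66.7 permil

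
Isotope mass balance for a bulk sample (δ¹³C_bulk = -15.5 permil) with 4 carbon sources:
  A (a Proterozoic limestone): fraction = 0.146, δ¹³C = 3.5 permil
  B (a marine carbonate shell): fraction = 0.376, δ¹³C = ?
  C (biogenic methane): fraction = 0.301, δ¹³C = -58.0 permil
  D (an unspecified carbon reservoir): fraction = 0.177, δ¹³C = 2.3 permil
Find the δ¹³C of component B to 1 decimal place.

Isotope mass balance: δ_bulk = Σ fᵢ·δᵢ.
-15.5 = 0.146×(3.5) + 0.376×δ_B + 0.301×(-58.0) + 0.177×(2.3)
0.376·δ_B = -15.5 − (-16.540) = 1.040
δ_B = 1.040 / 0.376 = 2.77 permil

2.8 permil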